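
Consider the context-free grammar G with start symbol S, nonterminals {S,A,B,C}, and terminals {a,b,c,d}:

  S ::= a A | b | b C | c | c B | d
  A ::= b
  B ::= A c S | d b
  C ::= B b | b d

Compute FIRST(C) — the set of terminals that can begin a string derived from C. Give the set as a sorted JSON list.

Compute FIRST by fixpoint:
round 1:
  A via A→b: +{b}
  B via B→A c S: +{b}
  B via B→d b: +{d}
  C via C→B b: +{b,d}
  S via S→a A: +{a}
  S via S→b: +{b}
  S via S→c: +{c}
  S via S→d: +{d}
  FIRST[S]={a,b,c,d}  FIRST[A]={b}  FIRST[B]={b,d}  FIRST[C]={b,d}
round 2: (stable)
  FIRST[S]={a,b,c,d}  FIRST[A]={b}  FIRST[B]={b,d}  FIRST[C]={b,d}

FIRST(C) = ["b", "d"]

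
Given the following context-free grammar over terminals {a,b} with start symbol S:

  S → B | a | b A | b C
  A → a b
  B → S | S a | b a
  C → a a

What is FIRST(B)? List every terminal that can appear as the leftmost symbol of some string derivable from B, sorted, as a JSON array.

Compute FIRST by fixpoint:
[1]
  A via A→a b: +{a}
  B via B→b a: +{b}
  C via C→a a: +{a}
  S via S→B: +{b}
  S via S→a: +{a}
  FIRST(S)={a,b}  FIRST(A)={a}  FIRST(B)={b}  FIRST(C)={a}
[2]
  B via B→S: +{a}
  FIRST(S)={a,b}  FIRST(A)={a}  FIRST(B)={a,b}  FIRST(C)={a}
[3] — fixpoint
  FIRST(S)={a,b}  FIRST(A)={a}  FIRST(B)={a,b}  FIRST(C)={a}

FIRST(B) = ["a", "b"]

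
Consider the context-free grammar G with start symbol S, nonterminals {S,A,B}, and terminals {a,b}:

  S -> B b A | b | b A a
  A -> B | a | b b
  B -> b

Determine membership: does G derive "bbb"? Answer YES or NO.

Convert to CNF:
  S -> B X2 | T0 X3 | b
  A -> T0 T0 | a | b
  B -> b
  T0 -> b
  T1 -> a
  X2 -> T0 A
  X3 -> A T1

CYK table (by increasing span):
  [0..0]={A,B,S,T0}  "b"  orig:{A,B,S}
  [1..1]={A,B,S,T0}  "b"  orig:{A,B,S}
  [2..2]={A,B,S,T0}  "b"  orig:{A,B,S}
  [0..1]={A,X2}  "bb"  orig:{A}
  [1..2]={A,X2}  "bb"  orig:{A}
  [0..2]={S,X2}  "bbb"  orig:{S}

S ∈ T[0,2] ⇒ YES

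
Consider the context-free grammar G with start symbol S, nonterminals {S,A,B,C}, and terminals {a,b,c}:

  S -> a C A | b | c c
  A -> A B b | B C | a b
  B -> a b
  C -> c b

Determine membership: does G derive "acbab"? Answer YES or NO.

CNF form of G:
  S -> T1 X4 | T2 T2 | b
  A -> A X3 | B C | T1 T0
  B -> T1 T0
  C -> T2 T0
  T0 -> b
  T1 -> a
  T2 -> c
  X3 -> B T0
  X4 -> C A

Fill CYK table bottom-up:
  T[0,0] 'a' = {T1}  orig:{}
  T[1,1] 'c' = {T2}  orig:{}
  T[2,2] 'b' = {S,T0}  orig:{S}
  T[3,3] 'a' = {T1}  orig:{}
  T[4,4] 'b' = {S,T0}  orig:{S}
  T[0,1] 'ac' = ∅
  T[1,2] 'cb' = {C}
  T[2,3] 'ba' = ∅
  T[3,4] 'ab' = {A,B}
  T[0,2] 'acb' = ∅
  T[1,3] 'cba' = ∅
  T[2,4] 'bab' = ∅
  T[0,3] 'acba' = ∅
  T[1,4] 'cbab' = {X4}  orig:{}
  T[0,4] 'acbab' = {S}

S ∈ T[0,4] ⇒ YES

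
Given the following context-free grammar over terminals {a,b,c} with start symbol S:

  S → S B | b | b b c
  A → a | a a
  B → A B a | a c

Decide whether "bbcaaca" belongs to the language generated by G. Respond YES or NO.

CNF form of G:
  S -> S B | T2 X4 | b
  A -> T0 T0 | a
  B -> A X3 | T0 T1
  T0 -> a
  T1 -> c
  T2 -> b
  X3 -> B T0
  X4 -> T2 T1

CYK fill:
  [0..0]={S,T2}  "b"  orig:{S}
  [1..1]={S,T2}  "b"  orig:{S}
  [2..2]={T1}  "c"  orig:{}
  [3..3]={A,T0}  "a"  orig:{A}
  [4..4]={A,T0}  "a"  orig:{A}
  [5..5]={T1}  "c"  orig:{}
  [6..6]={A,T0}  "a"  orig:{A}
  [0..1]=∅  "bb"
  [1..2]={X4}  "bc"  orig:{}
  [2..3]=∅  "ca"
  [3..4]={A}  "aa"
  [4..5]={B}  "ac"
  [5..6]=∅  "ca"
  [0..2]={S}  "bbc"
  [1..3]=∅  "bca"
  [2..4]=∅  "caa"
  [3..5]=∅  "aac"
  [4..6]={X3}  "aca"  orig:{}
  [0..3]=∅  "bbca"
  [1..4]=∅  "bcaa"
  [2..5]=∅  "caac"
  [3..6]={B}  "aaca"
  [0..4]=∅  "bbcaa"
  [1..5]=∅  "bcaac"
  [2..6]=∅  "caaca"
  [0..5]=∅  "bbcaac"
  [1..6]=∅  "bcaaca"
  [0..6]={S}  "bbcaaca"

S ∈ T[0,6] ⇒ YES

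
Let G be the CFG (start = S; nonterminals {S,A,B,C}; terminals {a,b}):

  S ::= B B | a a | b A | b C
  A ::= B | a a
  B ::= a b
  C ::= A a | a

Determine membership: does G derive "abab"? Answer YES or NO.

CNF form of G:
  S -> B B | T0 T0 | T1 A | T1 C
  A -> T0 T0 | T0 T1
  B -> T0 T1
  C -> A T0 | a
  T0 -> a
  T1 -> b

Fill CYK table bottom-up:
  [0..0]={C,T0}  "a"  orig:{C}
  [1..1]={T1}  "b"  orig:{}
  [2..2]={C,T0}  "a"  orig:{C}
  [3..3]={T1}  "b"  orig:{}
  [0..1]={A,B}  "ab"
  [1..2]={S}  "ba"
  [2..3]={A,B}  "ab"
  [0..2]={C}  "aba"
  [1..3]={S}  "bab"
  [0..3]={S}  "abab"

S ∈ T[0,3] ⇒ YES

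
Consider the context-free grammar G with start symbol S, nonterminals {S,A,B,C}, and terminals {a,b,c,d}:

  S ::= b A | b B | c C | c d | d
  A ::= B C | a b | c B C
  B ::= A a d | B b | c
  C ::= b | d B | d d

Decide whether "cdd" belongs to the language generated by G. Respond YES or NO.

CNF form of G:
  S -> T1 A | T1 B | T2 C | T2 T3 | d
  A -> B C | T0 T1 | T2 X4
  B -> A X5 | B T1 | c
  C -> T3 B | T3 T3 | b
  T0 -> a
  T1 -> b
  T2 -> c
  T3 -> d
  X4 -> B C
  X5 -> T0 T3

CYK table (by increasing span):
  cell(0,0) c: {B,T2}  orig:{B}
  cell(1,1) d: {S,T3}  orig:{S}
  cell(2,2) d: {S,T3}  orig:{S}
  cell(0,1) cd: {S}
  cell(1,2) dd: {C}
  cell(0,2) cdd: {A,S,X4}  orig:{A,S}

S ∈ T[0,2] ⇒ YES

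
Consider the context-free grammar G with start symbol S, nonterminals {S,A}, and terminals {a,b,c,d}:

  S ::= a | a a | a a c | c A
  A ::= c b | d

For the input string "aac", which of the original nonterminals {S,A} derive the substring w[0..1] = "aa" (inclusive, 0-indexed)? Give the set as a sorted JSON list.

Convert to CNF:
  S -> T0 A | T2 T2 | T2 X3 | a
  A -> T0 T1 | d
  T0 -> c
  T1 -> b
  T2 -> a
  X3 -> T2 T0

CYK fill, restricted to cells inside w[0..1]:
  [0..0]={S,T2}  "a"  orig:{S}
  [1..1]={S,T2}  "a"  orig:{S}
  [0..1]={S}  "aa"

Original NTs in T[0,1] deriving "aa": ["S"]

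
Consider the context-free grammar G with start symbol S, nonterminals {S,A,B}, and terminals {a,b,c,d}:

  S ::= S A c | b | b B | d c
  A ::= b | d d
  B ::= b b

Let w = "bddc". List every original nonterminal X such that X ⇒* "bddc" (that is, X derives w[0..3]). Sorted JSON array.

CNF form of G:
  S -> S X3 | T0 T2 | T1 B | b
  A -> T0 T0 | b
  B -> T1 T1
  T0 -> d
  T1 -> b
  T2 -> c
  X3 -> A T2

CYK table (by increasing span), restricted to cells inside w[0..3]:
  T[0,0] 'b' = {A,S,T1}  orig:{A,S}
  T[1,1] 'd' = {T0}  orig:{}
  T[2,2] 'd' = {T0}  orig:{}
  T[3,3] 'c' = {T2}  orig:{}
  T[0,1] 'bd' = ∅
  T[1,2] 'dd' = {A}
  T[2,3] 'dc' = {S}
  T[0,2] 'bdd' = ∅
  T[1,3] 'ddc' = {X3}  orig:{}
  T[0,3] 'bddc' = {S}

Original NTs in T[0,3] deriving "bddc": ["S"]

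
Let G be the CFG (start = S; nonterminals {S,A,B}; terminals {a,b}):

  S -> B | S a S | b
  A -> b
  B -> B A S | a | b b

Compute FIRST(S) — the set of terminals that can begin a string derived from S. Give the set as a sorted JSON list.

Compute FIRST by fixpoint:
iter 1:
  A via A→b: +{b}
  B via B→a: +{a}
  B via B→b b: +{b}
  S via S→B: +{a,b}
  S: {a,b}  A: {b}  B: {a,b}
iter 2: (no change)
  S: {a,b}  A: {b}  B: {a,b}

FIRST(S) = ["a", "b"]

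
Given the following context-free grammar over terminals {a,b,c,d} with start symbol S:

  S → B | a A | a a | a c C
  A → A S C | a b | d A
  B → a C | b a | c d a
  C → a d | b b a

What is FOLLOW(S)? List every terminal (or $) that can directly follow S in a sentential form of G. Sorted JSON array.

FIRST iteration:
round 1:
  A via A→a b: +{a}
  A via A→d A: +{d}
  B via B→a C: +{a}
  B via B→b a: +{b}
  B via B→c d a: +{c}
  C via C→a d: +{a}
  C via C→b b a: +{b}
  S via S→B: +{a,b,c}
  FIRST(S)={a,b,c}  FIRST(A)={a,d}  FIRST(B)={a,b,c}  FIRST(C)={a,b}
round 2: done
  FIRST(S)={a,b,c}  FIRST(A)={a,d}  FIRST(B)={a,b,c}  FIRST(C)={a,b}

FOLLOW iteration:
initialize: $ ∈ FOLLOW(S)
[1]
  A→A S C: FOLLOW(A) ⊇ FIRST(S) = {a,b,c}; new: +{a,b,c}
  A→A S C: FOLLOW(S) ⊇ FIRST(C) = {a,b}; new: +{a,b}
  A→A S C: FOLLOW(C) ⊇ FOLLOW(A) ⊇ {a,b,c}; new: +{a,b,c}
  S→B: FOLLOW(B) ⊇ FOLLOW(S) ⊇ {$,a,b}; new: +{$,a,b}
  S→a A: FOLLOW(A) ⊇ FOLLOW(S) ⊇ {$,a,b}; new: +{$}
  S→a c C: FOLLOW(C) ⊇ FOLLOW(S) ⊇ {$,a,b}; new: +{$}
  S: {$,a,b}  A: {$,a,b,c}  B: {$,a,b}  C: {$,a,b,c}
[2] (stable)
  S: {$,a,b}  A: {$,a,b,c}  B: {$,a,b}  C: {$,a,b,c}

FOLLOW(S) = ["$", "a", "b"]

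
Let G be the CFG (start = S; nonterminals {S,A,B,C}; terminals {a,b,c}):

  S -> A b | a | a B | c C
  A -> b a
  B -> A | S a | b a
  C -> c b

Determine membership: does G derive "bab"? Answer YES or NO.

Convert to CNF:
  S -> A T0 | T1 B | T2 C | a
  A -> T0 T1
  B -> S T1 | T0 T1
  C -> T2 T0
  T0 -> b
  T1 -> a
  T2 -> c

Fill CYK table bottom-up:
  cell(0,0) b: {T0}  orig:{}
  cell(1,1) a: {S,T1}  orig:{S}
  cell(2,2) b: {T0}  orig:{}
  cell(0,1) ba: {A,B}
  cell(1,2) ab: ∅
  cell(0,2) bab: {S}

S ∈ T[0,2] ⇒ YES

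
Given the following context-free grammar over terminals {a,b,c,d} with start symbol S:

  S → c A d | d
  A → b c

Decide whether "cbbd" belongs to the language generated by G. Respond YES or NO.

Convert to CNF:
  S -> T1 X3 | d
  A -> T0 T1
  T0 -> b
  T1 -> c
  T2 -> d
  X3 -> A T2

CYK fill:
  T[0,0] 'c' = {T1}  orig:{}
  T[1,1] 'b' = {T0}  orig:{}
  T[2,2] 'b' = {T0}  orig:{}
  T[3,3] 'd' = {S,T2}  orig:{S}
  T[0,1] 'cb' = ∅
  T[1,2] 'bb' = ∅
  T[2,3] 'bd' = ∅
  T[0,2] 'cbb' = ∅
  T[1,3] 'bbd' = ∅
  T[0,3] 'cbbd' = ∅

S ∉ T[0,3] ⇒ NO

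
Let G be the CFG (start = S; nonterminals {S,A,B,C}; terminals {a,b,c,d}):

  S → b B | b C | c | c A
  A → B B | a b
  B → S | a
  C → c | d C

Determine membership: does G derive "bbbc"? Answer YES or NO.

Convert to CNF:
  S -> T1 B | T1 C | T2 A | c
  A -> B B | T0 T1
  B -> T1 B | T1 C | T2 A | a | c
  C -> T3 C | c
  T0 -> a
  T1 -> b
  T2 -> c
  T3 -> d

Fill CYK table bottom-up:
  T[0,0] 'b' = {T1}  orig:{}
  T[1,1] 'b' = {T1}  orig:{}
  T[2,2] 'b' = {T1}  orig:{}
  T[3,3] 'c' = {B,C,S,T2}  orig:{B,C,S}
  T[0,1] 'bb' = ∅
  T[1,2] 'bb' = ∅
  T[2,3] 'bc' = {B,S}
  T[0,2] 'bbb' = ∅
  T[1,3] 'bbc' = {B,S}
  T[0,3] 'bbbc' = {B,S}

S ∈ T[0,3] ⇒ YES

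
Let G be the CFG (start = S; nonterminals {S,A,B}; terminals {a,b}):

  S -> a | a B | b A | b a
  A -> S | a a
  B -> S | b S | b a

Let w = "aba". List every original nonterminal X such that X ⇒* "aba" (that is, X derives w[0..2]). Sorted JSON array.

Convert to CNF:
  S -> T0 B | T1 A | T1 T0 | a
  A -> T0 B | T0 T0 | T1 A | T1 T0 | a
  B -> T0 B | T1 A | T1 S | T1 T0 | a
  T0 -> a
  T1 -> b

CYK fill — only the sub-triangle for w[0..2]:
  [0..0]={A,B,S,T0}  "a"  orig:{A,B,S}
  [1..1]={T1}  "b"  orig:{}
  [2..2]={A,B,S,T0}  "a"  orig:{A,B,S}
  [0..1]=∅  "ab"
  [1..2]={A,B,S}  "ba"
  [0..2]={A,B,S}  "aba"

Original NTs in T[0,2] deriving "aba": ["A", "B", "S"]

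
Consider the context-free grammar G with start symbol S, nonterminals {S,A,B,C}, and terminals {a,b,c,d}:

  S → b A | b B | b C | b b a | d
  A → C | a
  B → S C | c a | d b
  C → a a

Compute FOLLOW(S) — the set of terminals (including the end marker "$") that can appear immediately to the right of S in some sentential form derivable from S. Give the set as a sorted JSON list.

Compute FIRST by fixpoint:
round 1:
  A via A→a: +{a}
  B via B→c a: +{c}
  B via B→d b: +{d}
  C via C→a a: +{a}
  S via S→b A: +{b}
  S via S→d: +{d}
  FIRST(S)={b,d}  FIRST(A)={a}  FIRST(B)={c,d}  FIRST(C)={a}
round 2:
  B via B→S C: +{b}
  FIRST(S)={b,d}  FIRST(A)={a}  FIRST(B)={b,c,d}  FIRST(C)={a}
round 3: — fixpoint
  FIRST(S)={b,d}  FIRST(A)={a}  FIRST(B)={b,c,d}  FIRST(C)={a}

FOLLOW sets:
FOLLOW(S) := {$}
iter 1:
  B→S C: FOLLOW(S) ⊇ FIRST(C) = {a}; new: +{a}
  S→b A: FOLLOW(A) ⊇ FOLLOW(S) ⊇ {$,a}; new: +{$,a}
  S→b B: FOLLOW(B) ⊇ FOLLOW(S) ⊇ {$,a}; new: +{$,a}
  S→b C: FOLLOW(C) ⊇ FOLLOW(S) ⊇ {$,a}; new: +{$,a}
  FOLLOW(S)={$,a}  FOLLOW(A)={$,a}  FOLLOW(B)={$,a}  FOLLOW(C)={$,a}
iter 2: done
  FOLLOW(S)={$,a}  FOLLOW(A)={$,a}  FOLLOW(B)={$,a}  FOLLOW(C)={$,a}

FOLLOW(S) = ["$", "a"]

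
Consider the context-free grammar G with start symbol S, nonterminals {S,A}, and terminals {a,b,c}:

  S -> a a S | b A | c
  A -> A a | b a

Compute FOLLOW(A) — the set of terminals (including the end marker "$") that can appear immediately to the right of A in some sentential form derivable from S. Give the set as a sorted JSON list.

FIRST sets, iterate to fixpoint:
iter 1:
  A via A→b a: +{b}
  S via S→a a S: +{a}
  S via S→b A: +{b}
  S via S→c: +{c}
  FIRST(S)={a,b,c}  FIRST(A)={b}
iter 2: done
  FIRST(S)={a,b,c}  FIRST(A)={b}

Compute FOLLOW by fixpoint:
FOLLOW(S) := {$}
iter 1:
  A→A a: FOLLOW(A) ⊇ FIRST(a) = {a}; new: +{a}
  S→b A: FOLLOW(A) ⊇ FOLLOW(S) ⊇ {$}; new: +{$}
  FOLLOW[S]={$}  FOLLOW[A]={$,a}
iter 2: — fixpoint
  FOLLOW[S]={$}  FOLLOW[A]={$,a}

FOLLOW(A) = ["$", "a"]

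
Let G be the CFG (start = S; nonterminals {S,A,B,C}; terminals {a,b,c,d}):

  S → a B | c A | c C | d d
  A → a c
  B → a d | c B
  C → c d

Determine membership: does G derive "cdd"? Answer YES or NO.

CNF form of G:
  S -> T0 B | T1 A | T1 C | T2 T2
  A -> T0 T1
  B -> T0 T2 | T1 B
  C -> T1 T2
  T0 -> a
  T1 -> c
  T2 -> d

CYK table (by increasing span):
  T[0,0] 'c' = {T1}  orig:{}
  T[1,1] 'd' = {T2}  orig:{}
  T[2,2] 'd' = {T2}  orig:{}
  T[0,1] 'cd' = {C}
  T[1,2] 'dd' = {S}
  T[0,2] 'cdd' = ∅

S ∉ T[0,2] ⇒ NO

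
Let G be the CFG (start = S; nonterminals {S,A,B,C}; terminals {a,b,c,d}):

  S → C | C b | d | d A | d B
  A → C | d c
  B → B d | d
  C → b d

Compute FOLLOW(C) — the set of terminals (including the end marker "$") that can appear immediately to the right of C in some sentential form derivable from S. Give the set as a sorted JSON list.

FIRST sets, iterate to fixpoint:
iter 1:
  A via A→d c: +{d}
  B via B→d: +{d}
  C via C→b d: +{b}
  S via S→C: +{b}
  S via S→d: +{d}
  FIRST[S]={b,d}  FIRST[A]={d}  FIRST[B]={d}  FIRST[C]={b}
iter 2:
  A via A→C: +{b}
  FIRST[S]={b,d}  FIRST[A]={b,d}  FIRST[B]={d}  FIRST[C]={b}
iter 3: (no change)
  FIRST[S]={b,d}  FIRST[A]={b,d}  FIRST[B]={d}  FIRST[C]={b}

FOLLOW iteration:
initialize: $ ∈ FOLLOW(S)
round 1:
  B→B d: FOLLOW(B) ⊇ FIRST(d) = {d}; new: +{d}
  S→C: FOLLOW(C) ⊇ FOLLOW(S) ⊇ {$}; new: +{$}
  S→C b: FOLLOW(C) ⊇ FIRST(b) = {b}; new: +{b}
  S→d A: FOLLOW(A) ⊇ FOLLOW(S) ⊇ {$}; new: +{$}
  S→d B: FOLLOW(B) ⊇ FOLLOW(S) ⊇ {$}; new: +{$}
  FOLLOW(S)={$}  FOLLOW(A)={$}  FOLLOW(B)={$,d}  FOLLOW(C)={$,b}
round 2: done
  FOLLOW(S)={$}  FOLLOW(A)={$}  FOLLOW(B)={$,d}  FOLLOW(C)={$,b}

FOLLOW(C) = ["$", "b"]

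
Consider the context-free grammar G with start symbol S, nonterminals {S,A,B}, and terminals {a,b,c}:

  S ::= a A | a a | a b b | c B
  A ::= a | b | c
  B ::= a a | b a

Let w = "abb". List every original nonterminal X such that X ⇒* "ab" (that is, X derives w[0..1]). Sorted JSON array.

Convert to CNF:
  S -> T0 A | T0 T0 | T0 X3 | T2 B
  A -> a | b | c
  B -> T0 T0 | T1 T0
  T0 -> a
  T1 -> b
  T2 -> c
  X3 -> T1 T1

Fill CYK table bottom-up — only the sub-triangle for w[0..1]:
  [0..0]={A,T0}  "a"  orig:{A}
  [1..1]={A,T1}  "b"  orig:{A}
  [0..1]={S}  "ab"

Original NTs in T[0,1] deriving "ab": ["S"]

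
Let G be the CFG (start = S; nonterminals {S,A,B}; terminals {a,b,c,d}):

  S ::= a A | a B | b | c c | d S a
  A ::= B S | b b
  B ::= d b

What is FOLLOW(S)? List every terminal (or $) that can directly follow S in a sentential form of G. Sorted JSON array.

Compute FIRST by fixpoint:
[1]
  A via A→b b: +{b}
  B via B→d b: +{d}
  S via S→a A: +{a}
  S via S→b: +{b}
  S via S→c c: +{c}
  S via S→d S a: +{d}
  FIRST[S]={a,b,c,d}  FIRST[A]={b}  FIRST[B]={d}
[2]
  A via A→B S: +{d}
  FIRST[S]={a,b,c,d}  FIRST[A]={b,d}  FIRST[B]={d}
[3] (stable)
  FIRST[S]={a,b,c,d}  FIRST[A]={b,d}  FIRST[B]={d}

FOLLOW iteration:
seed FOLLOW(S) with $
pass 1:
  A→B S: FOLLOW(B) ⊇ FIRST(S) = {a,b,c,d}; new: +{a,b,c,d}
  S→a A: FOLLOW(A) ⊇ FOLLOW(S) ⊇ {$}; new: +{$}
  S→a B: FOLLOW(B) ⊇ FOLLOW(S) ⊇ {$}; new: +{$}
  S→d S a: FOLLOW(S) ⊇ FIRST(a) = {a}; new: +{a}
  S: {$,a}  A: {$}  B: {$,a,b,c,d}
pass 2:
  S→a A: FOLLOW(A) ⊇ FOLLOW(S) ⊇ {$,a}; new: +{a}
  S: {$,a}  A: {$,a}  B: {$,a,b,c,d}
pass 3: (stable)
  S: {$,a}  A: {$,a}  B: {$,a,b,c,d}

FOLLOW(S) = ["$", "a"]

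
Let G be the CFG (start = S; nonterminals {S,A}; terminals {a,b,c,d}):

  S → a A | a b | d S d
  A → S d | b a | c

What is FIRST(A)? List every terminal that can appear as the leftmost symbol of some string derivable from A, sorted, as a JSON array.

FIRST iteration:
round 1:
  A via A→b a: +{b}
  A via A→c: +{c}
  S via S→a A: +{a}
  S via S→d S d: +{d}
  FIRST[S]={a,d}  FIRST[A]={b,c}
round 2:
  A via A→S d: +{a,d}
  FIRST[S]={a,d}  FIRST[A]={a,b,c,d}
round 3: (stable)
  FIRST[S]={a,d}  FIRST[A]={a,b,c,d}

FIRST(A) = ["a", "b", "c", "d"]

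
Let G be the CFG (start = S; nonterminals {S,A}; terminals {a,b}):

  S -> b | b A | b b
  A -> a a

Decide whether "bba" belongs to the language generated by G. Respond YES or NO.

Convert to CNF:
  S -> T1 A | T1 T1 | b
  A -> T0 T0
  T0 -> a
  T1 -> b

CYK fill:
  cell(0,0) b: {S,T1}  orig:{S}
  cell(1,1) b: {S,T1}  orig:{S}
  cell(2,2) a: {T0}  orig:{}
  cell(0,1) bb: {S}
  cell(1,2) ba: ∅
  cell(0,2) bba: ∅

S ∉ T[0,2] ⇒ NO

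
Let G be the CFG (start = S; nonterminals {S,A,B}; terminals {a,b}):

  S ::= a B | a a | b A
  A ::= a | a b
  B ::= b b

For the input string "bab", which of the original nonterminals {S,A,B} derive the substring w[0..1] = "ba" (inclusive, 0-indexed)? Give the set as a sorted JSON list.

Convert to CNF:
  S -> T0 B | T0 T0 | T1 A
  A -> T0 T1 | a
  B -> T1 T1
  T0 -> a
  T1 -> b

CYK table (by increasing span), restricted to cells inside w[0..1]:
  T[0,0] 'b' = {T1}  orig:{}
  T[1,1] 'a' = {A,T0}  orig:{A}
  T[0,1] 'ba' = {S}

Original NTs in T[0,1] deriving "ba": ["S"]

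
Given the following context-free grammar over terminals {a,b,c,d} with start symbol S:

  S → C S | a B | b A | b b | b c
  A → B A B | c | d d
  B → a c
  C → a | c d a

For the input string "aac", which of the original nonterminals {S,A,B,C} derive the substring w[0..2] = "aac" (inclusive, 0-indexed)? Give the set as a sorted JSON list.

Convert to CNF:
  S -> C S | T1 B | T3 A | T3 T2 | T3 T3
  A -> B X4 | T0 T0 | c
  B -> T1 T2
  C -> T2 X5 | a
  T0 -> d
  T1 -> a
  T2 -> c
  T3 -> b
  X4 -> A B
  X5 -> T0 T1

CYK fill (cells [i..j] with 0 ≤ i ≤ j ≤ 2 only):
  cell(0,0) a: {C,T1}  orig:{C}
  cell(1,1) a: {C,T1}  orig:{C}
  cell(2,2) c: {A,T2}  orig:{A}
  cell(0,1) aa: ∅
  cell(1,2) ac: {B}
  cell(0,2) aac: {S}

Original NTs in T[0,2] deriving "aac": ["S"]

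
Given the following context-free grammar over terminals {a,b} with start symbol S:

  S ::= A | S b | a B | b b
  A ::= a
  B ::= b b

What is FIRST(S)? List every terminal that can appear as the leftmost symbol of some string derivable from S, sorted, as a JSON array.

FIRST iteration:
[1]
  A via A→a: +{a}
  B via B→b b: +{b}
  S via S→A: +{a}
  S via S→b b: +{b}
  S: {a,b}  A: {a}  B: {b}
[2] — fixpoint
  S: {a,b}  A: {a}  B: {b}

FIRST(S) = ["a", "b"]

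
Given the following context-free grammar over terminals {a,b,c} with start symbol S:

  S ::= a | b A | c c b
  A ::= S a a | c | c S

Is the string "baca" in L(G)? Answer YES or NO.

Convert to CNF:
  S -> T1 X4 | T2 A | a
  A -> S X3 | T1 S | c
  T0 -> a
  T1 -> c
  T2 -> b
  X3 -> T0 T0
  X4 -> T1 T2

Fill CYK table bottom-up:
  T[0,0] 'b' = {T2}  orig:{}
  T[1,1] 'a' = {S,T0}  orig:{S}
  T[2,2] 'c' = {A,T1}  orig:{A}
  T[3,3] 'a' = {S,T0}  orig:{S}
  T[0,1] 'ba' = ∅
  T[1,2] 'ac' = ∅
  T[2,3] 'ca' = {A}
  T[0,2] 'bac' = ∅
  T[1,3] 'aca' = ∅
  T[0,3] 'baca' = ∅

S ∉ T[0,3] ⇒ NO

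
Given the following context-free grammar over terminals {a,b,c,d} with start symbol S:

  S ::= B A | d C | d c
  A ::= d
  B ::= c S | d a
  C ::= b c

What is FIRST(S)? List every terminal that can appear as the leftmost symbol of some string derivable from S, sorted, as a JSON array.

FIRST iteration:
round 1:
  A via A→d: +{d}
  B via B→c S: +{c}
  B via B→d a: +{d}
  C via C→b c: +{b}
  S via S→B A: +{c,d}
  FIRST(S)={c,d}  FIRST(A)={d}  FIRST(B)={c,d}  FIRST(C)={b}
round 2: — fixpoint
  FIRST(S)={c,d}  FIRST(A)={d}  FIRST(B)={c,d}  FIRST(C)={b}

FIRST(S) = ["c", "d"]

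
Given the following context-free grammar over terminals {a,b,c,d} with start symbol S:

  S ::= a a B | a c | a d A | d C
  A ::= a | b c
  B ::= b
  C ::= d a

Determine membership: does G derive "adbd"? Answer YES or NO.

CNF form of G:
  S -> T2 C | T3 T1 | T3 X4 | T3 X5
  A -> T0 T1 | a
  B -> b
  C -> T2 T3
  T0 -> b
  T1 -> c
  T2 -> d
  T3 -> a
  X4 -> T3 B
  X5 -> T2 A

Fill CYK table bottom-up:
  cell(0,0) a: {A,T3}  orig:{A}
  cell(1,1) d: {T2}  orig:{}
  cell(2,2) b: {B,T0}  orig:{B}
  cell(3,3) d: {T2}  orig:{}
  cell(0,1) ad: ∅
  cell(1,2) db: ∅
  cell(2,3) bd: ∅
  cell(0,2) adb: ∅
  cell(1,3) dbd: ∅
  cell(0,3) adbd: ∅

S ∉ T[0,3] ⇒ NO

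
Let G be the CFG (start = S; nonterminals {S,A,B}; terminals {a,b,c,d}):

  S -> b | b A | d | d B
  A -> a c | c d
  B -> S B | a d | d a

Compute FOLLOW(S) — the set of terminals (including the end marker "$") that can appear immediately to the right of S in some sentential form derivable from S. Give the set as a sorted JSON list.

FIRST sets, iterate to fixpoint:
[1]
  A via A→a c: +{a}
  A via A→c d: +{c}
  B via B→a d: +{a}
  B via B→d a: +{d}
  S via S→b: +{b}
  S via S→d: +{d}
  FIRST(S)={b,d}  FIRST(A)={a,c}  FIRST(B)={a,d}
[2]
  B via B→S B: +{b}
  FIRST(S)={b,d}  FIRST(A)={a,c}  FIRST(B)={a,b,d}
[3] (stable)
  FIRST(S)={b,d}  FIRST(A)={a,c}  FIRST(B)={a,b,d}

FOLLOW iteration:
seed FOLLOW(S) with $
pass 1:
  B→S B: FOLLOW(S) ⊇ FIRST(B) = {a,b,d}; new: +{a,b,d}
  S→b A: FOLLOW(A) ⊇ FOLLOW(S) ⊇ {$,a,b,d}; new: +{$,a,b,d}
  S→d B: FOLLOW(B) ⊇ FOLLOW(S) ⊇ {$,a,b,d}; new: +{$,a,b,d}
  FOLLOW(S)={$,a,b,d}  FOLLOW(A)={$,a,b,d}  FOLLOW(B)={$,a,b,d}
pass 2: (stable)
  FOLLOW(S)={$,a,b,d}  FOLLOW(A)={$,a,b,d}  FOLLOW(B)={$,a,b,d}

FOLLOW(S) = ["$", "a", "b", "d"]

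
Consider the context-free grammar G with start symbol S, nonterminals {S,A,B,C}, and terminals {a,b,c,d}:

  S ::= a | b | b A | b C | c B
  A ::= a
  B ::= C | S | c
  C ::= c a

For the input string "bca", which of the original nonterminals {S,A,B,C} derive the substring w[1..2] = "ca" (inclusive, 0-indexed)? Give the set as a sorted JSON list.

CNF form of G:
  S -> T0 A | T0 C | T1 B | a | b
  A -> a
  B -> T0 A | T0 C | T1 B | T1 T2 | a | b | c
  C -> T1 T2
  T0 -> b
  T1 -> c
  T2 -> a

CYK fill — only the sub-triangle for w[1..2]:
  T[1,1] 'c' = {B,T1}  orig:{B}
  T[2,2] 'a' = {A,B,S,T2}  orig:{A,B,S}
  T[1,2] 'ca' = {B,C,S}

Original NTs in T[1,2] deriving "ca": ["B", "C", "S"]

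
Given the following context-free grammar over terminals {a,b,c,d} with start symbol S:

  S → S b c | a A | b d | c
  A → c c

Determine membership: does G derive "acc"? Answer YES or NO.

Convert to CNF:
  S -> S X4 | T1 T3 | T2 A | c
  A -> T0 T0
  T0 -> c
  T1 -> b
  T2 -> a
  T3 -> d
  X4 -> T1 T0

CYK fill:
  T[0,0] 'a' = {T2}  orig:{}
  T[1,1] 'c' = {S,T0}  orig:{S}
  T[2,2] 'c' = {S,T0}  orig:{S}
  T[0,1] 'ac' = ∅
  T[1,2] 'cc' = {A}
  T[0,2] 'acc' = {S}

S ∈ T[0,2] ⇒ YES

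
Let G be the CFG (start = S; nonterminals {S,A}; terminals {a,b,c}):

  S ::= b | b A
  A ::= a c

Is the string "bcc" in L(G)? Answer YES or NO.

CNF form of G:
  S -> T2 A | b
  A -> T0 T1
  T0 -> a
  T1 -> c
  T2 -> b

CYK table (by increasing span):
  [0..0]={S,T2}  "b"  orig:{S}
  [1..1]={T1}  "c"  orig:{}
  [2..2]={T1}  "c"  orig:{}
  [0..1]=∅  "bc"
  [1..2]=∅  "cc"
  [0..2]=∅  "bcc"

S ∉ T[0,2] ⇒ NO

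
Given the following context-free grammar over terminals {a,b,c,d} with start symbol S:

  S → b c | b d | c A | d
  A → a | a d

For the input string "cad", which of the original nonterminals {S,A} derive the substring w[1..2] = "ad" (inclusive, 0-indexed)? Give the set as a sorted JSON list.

Convert to CNF:
  S -> T2 T1 | T2 T3 | T3 A | d
  A -> T0 T1 | a
  T0 -> a
  T1 -> d
  T2 -> b
  T3 -> c

CYK table (by increasing span), restricted to cells inside w[1..2]:
  [1..1]={A,T0}  "a"  orig:{A}
  [2..2]={S,T1}  "d"  orig:{S}
  [1..2]={A}  "ad"

Original NTs in T[1,2] deriving "ad": ["A"]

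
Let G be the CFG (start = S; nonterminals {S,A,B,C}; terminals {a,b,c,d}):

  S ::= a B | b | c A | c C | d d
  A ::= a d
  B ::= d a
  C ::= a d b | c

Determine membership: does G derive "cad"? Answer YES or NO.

CNF form of G:
  S -> T0 B | T1 T1 | T3 A | T3 C | b
  A -> T0 T1
  B -> T1 T0
  C -> T0 X4 | c
  T0 -> a
  T1 -> d
  T2 -> b
  T3 -> c
  X4 -> T1 T2

CYK fill:
  cell(0,0) c: {C,T3}  orig:{C}
  cell(1,1) a: {T0}  orig:{}
  cell(2,2) d: {T1}  orig:{}
  cell(0,1) ca: ∅
  cell(1,2) ad: {A}
  cell(0,2) cad: {S}

S ∈ T[0,2] ⇒ YES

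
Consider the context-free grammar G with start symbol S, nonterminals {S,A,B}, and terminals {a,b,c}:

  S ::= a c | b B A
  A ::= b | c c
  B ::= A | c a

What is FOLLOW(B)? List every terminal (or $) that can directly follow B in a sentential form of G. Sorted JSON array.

FIRST sets, iterate to fixpoint:
iter 1:
  A via A→b: +{b}
  A via A→c c: +{c}
  B via B→A: +{b,c}
  S via S→a c: +{a}
  S via S→b B A: +{b}
  FIRST(S)={a,b}  FIRST(A)={b,c}  FIRST(B)={b,c}
iter 2: done
  FIRST(S)={a,b}  FIRST(A)={b,c}  FIRST(B)={b,c}

FOLLOW sets:
seed FOLLOW(S) with $
pass 1:
  S→b B A: FOLLOW(B) ⊇ FIRST(A) = {b,c}; new: +{b,c}
  S→b B A: FOLLOW(A) ⊇ FOLLOW(S) ⊇ {$}; new: +{$}
  FOLLOW(S)={$}  FOLLOW(A)={$}  FOLLOW(B)={b,c}
pass 2:
  B→A: FOLLOW(A) ⊇ FOLLOW(B) ⊇ {b,c}; new: +{b,c}
  FOLLOW(S)={$}  FOLLOW(A)={$,b,c}  FOLLOW(B)={b,c}
pass 3: — fixpoint
  FOLLOW(S)={$}  FOLLOW(A)={$,b,c}  FOLLOW(B)={b,c}

FOLLOW(B) = ["b", "c"]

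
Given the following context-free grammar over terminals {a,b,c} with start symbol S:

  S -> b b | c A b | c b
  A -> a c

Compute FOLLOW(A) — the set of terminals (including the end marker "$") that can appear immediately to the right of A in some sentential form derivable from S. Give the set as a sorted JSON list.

FIRST iteration:
iter 1:
  A via A→a c: +{a}
  S via S→b b: +{b}
  S via S→c A b: +{c}
  S: {b,c}  A: {a}
iter 2: (stable)
  S: {b,c}  A: {a}

Compute FOLLOW by fixpoint:
initialize: $ ∈ FOLLOW(S)
pass 1:
  S→c A b: FOLLOW(A) ⊇ FIRST(b) = {b}; new: +{b}
  FOLLOW(S)={$}  FOLLOW(A)={b}
pass 2: (stable)
  FOLLOW(S)={$}  FOLLOW(A)={b}

FOLLOW(A) = ["b"]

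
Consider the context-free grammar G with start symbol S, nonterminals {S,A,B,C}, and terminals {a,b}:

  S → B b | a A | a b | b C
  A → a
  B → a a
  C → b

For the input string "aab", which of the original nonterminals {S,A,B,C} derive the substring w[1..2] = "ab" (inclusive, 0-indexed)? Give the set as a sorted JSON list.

CNF form of G:
  S -> B T1 | T0 A | T0 T1 | T1 C
  A -> a
  B -> T0 T0
  C -> b
  T0 -> a
  T1 -> b

CYK table (by increasing span) (cells [i..j] with 1 ≤ i ≤ j ≤ 2 only):
  T[1,1] 'a' = {A,T0}  orig:{A}
  T[2,2] 'b' = {C,T1}  orig:{C}
  T[1,2] 'ab' = {S}

Original NTs in T[1,2] deriving "ab": ["S"]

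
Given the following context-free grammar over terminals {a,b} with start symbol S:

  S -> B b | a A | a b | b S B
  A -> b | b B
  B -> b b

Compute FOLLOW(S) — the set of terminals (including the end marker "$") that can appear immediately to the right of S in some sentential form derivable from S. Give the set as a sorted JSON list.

FIRST iteration:
round 1:
  A via A→b: +{b}
  B via B→b b: +{b}
  S via S→B b: +{b}
  S via S→a A: +{a}
  FIRST(S)={a,b}  FIRST(A)={b}  FIRST(B)={b}
round 2: (no change)
  FIRST(S)={a,b}  FIRST(A)={b}  FIRST(B)={b}

FOLLOW iteration:
seed FOLLOW(S) with $
[1]
  S→B b: FOLLOW(B) ⊇ FIRST(b) = {b}; new: +{b}
  S→a A: FOLLOW(A) ⊇ FOLLOW(S) ⊇ {$}; new: +{$}
  S→b S B: FOLLOW(S) ⊇ FIRST(B) = {b}; new: +{b}
  S→b S B: FOLLOW(B) ⊇ FOLLOW(S) ⊇ {$,b}; new: +{$}
  FOLLOW[S]={$,b}  FOLLOW[A]={$}  FOLLOW[B]={$,b}
[2]
  S→a A: FOLLOW(A) ⊇ FOLLOW(S) ⊇ {$,b}; new: +{b}
  FOLLOW[S]={$,b}  FOLLOW[A]={$,b}  FOLLOW[B]={$,b}
[3] (no change)
  FOLLOW[S]={$,b}  FOLLOW[A]={$,b}  FOLLOW[B]={$,b}

FOLLOW(S) = ["$", "b"]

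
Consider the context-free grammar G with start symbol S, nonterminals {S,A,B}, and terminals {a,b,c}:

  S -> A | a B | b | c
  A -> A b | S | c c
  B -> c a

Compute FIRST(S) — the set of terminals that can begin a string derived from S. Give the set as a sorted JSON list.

FIRST iteration:
iter 1:
  A via A→c c: +{c}
  B via B→c a: +{c}
  S via S→A: +{c}
  S via S→a B: +{a}
  S via S→b: +{b}
  FIRST(S)={a,b,c}  FIRST(A)={c}  FIRST(B)={c}
iter 2:
  A via A→S: +{a,b}
  FIRST(S)={a,b,c}  FIRST(A)={a,b,c}  FIRST(B)={c}
iter 3: — fixpoint
  FIRST(S)={a,b,c}  FIRST(A)={a,b,c}  FIRST(B)={c}

FIRST(S) = ["a", "b", "c"]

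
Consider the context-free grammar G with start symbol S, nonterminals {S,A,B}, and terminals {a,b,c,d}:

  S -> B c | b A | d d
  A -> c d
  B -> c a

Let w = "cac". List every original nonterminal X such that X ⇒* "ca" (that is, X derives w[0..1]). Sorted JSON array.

CNF form of G:
  S -> B T0 | T1 T1 | T3 A
  A -> T0 T1
  B -> T0 T2
  T0 -> c
  T1 -> d
  T2 -> a
  T3 -> b

CYK fill (cells [i..j] with 0 ≤ i ≤ j ≤ 1 only):
  cell(0,0) c: {T0}  orig:{}
  cell(1,1) a: {T2}  orig:{}
  cell(0,1) ca: {B}

Original NTs in T[0,1] deriving "ca": ["B"]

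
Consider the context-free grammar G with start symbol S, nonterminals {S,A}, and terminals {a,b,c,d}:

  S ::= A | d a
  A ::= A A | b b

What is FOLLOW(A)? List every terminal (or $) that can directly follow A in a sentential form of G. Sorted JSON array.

FIRST sets, iterate to fixpoint:
pass 1:
  A via A→b b: +{b}
  S via S→A: +{b}
  S via S→d a: +{d}
  S: {b,d}  A: {b}
pass 2: (no change)
  S: {b,d}  A: {b}

Compute FOLLOW by fixpoint:
FOLLOW(S) := {$}
iter 1:
  A→A A: FOLLOW(A) ⊇ FIRST(A) = {b}; new: +{b}
  S→A: FOLLOW(A) ⊇ FOLLOW(S) ⊇ {$}; new: +{$}
  FOLLOW(S)={$}  FOLLOW(A)={$,b}
iter 2: done
  FOLLOW(S)={$}  FOLLOW(A)={$,b}

FOLLOW(A) = ["$", "b"]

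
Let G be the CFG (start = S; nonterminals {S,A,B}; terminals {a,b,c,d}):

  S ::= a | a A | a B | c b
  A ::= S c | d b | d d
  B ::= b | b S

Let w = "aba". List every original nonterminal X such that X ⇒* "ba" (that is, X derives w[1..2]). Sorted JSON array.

CNF form of G:
  S -> T0 T2 | T3 A | T3 B | a
  A -> S T0 | T1 T1 | T1 T2
  B -> T2 S | b
  T0 -> c
  T1 -> d
  T2 -> b
  T3 -> a

CYK table (by increasing span), restricted to cells inside w[1..2]:
  T[1,1] 'b' = {B,T2}  orig:{B}
  T[2,2] 'a' = {S,T3}  orig:{S}
  T[1,2] 'ba' = {B}

Original NTs in T[1,2] deriving "ba": ["B"]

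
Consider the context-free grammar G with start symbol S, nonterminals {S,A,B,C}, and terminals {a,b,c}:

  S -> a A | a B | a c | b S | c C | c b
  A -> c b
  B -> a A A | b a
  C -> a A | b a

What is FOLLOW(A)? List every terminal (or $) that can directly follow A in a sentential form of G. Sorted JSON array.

Compute FIRST by fixpoint:
[1]
  A via A→c b: +{c}
  B via B→a A A: +{a}
  B via B→b a: +{b}
  C via C→a A: +{a}
  C via C→b a: +{b}
  S via S→a A: +{a}
  S via S→b S: +{b}
  S via S→c C: +{c}
  FIRST(S)={a,b,c}  FIRST(A)={c}  FIRST(B)={a,b}  FIRST(C)={a,b}
[2] — fixpoint
  FIRST(S)={a,b,c}  FIRST(A)={c}  FIRST(B)={a,b}  FIRST(C)={a,b}

Compute FOLLOW by fixpoint:
initialize: $ ∈ FOLLOW(S)
iter 1:
  B→a A A: FOLLOW(A) ⊇ FIRST(A) = {c}; new: +{c}
  S→a A: FOLLOW(A) ⊇ FOLLOW(S) ⊇ {$}; new: +{$}
  S→a B: FOLLOW(B) ⊇ FOLLOW(S) ⊇ {$}; new: +{$}
  S→c C: FOLLOW(C) ⊇ FOLLOW(S) ⊇ {$}; new: +{$}
  FOLLOW(S)={$}  FOLLOW(A)={$,c}  FOLLOW(B)={$}  FOLLOW(C)={$}
iter 2: (no change)
  FOLLOW(S)={$}  FOLLOW(A)={$,c}  FOLLOW(B)={$}  FOLLOW(C)={$}

FOLLOW(A) = ["$", "c"]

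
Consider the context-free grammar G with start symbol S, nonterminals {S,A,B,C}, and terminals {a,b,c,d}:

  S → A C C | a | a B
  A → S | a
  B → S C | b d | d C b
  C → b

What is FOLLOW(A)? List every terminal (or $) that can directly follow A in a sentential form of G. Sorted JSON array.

FIRST sets, iterate to fixpoint:
[1]
  A via A→a: +{a}
  B via B→b d: +{b}
  B via B→d C b: +{d}
  C via C→b: +{b}
  S via S→A C C: +{a}
  FIRST[S]={a}  FIRST[A]={a}  FIRST[B]={b,d}  FIRST[C]={b}
[2]
  B via B→S C: +{a}
  FIRST[S]={a}  FIRST[A]={a}  FIRST[B]={a,b,d}  FIRST[C]={b}
[3] — fixpoint
  FIRST[S]={a}  FIRST[A]={a}  FIRST[B]={a,b,d}  FIRST[C]={b}

FOLLOW sets:
seed FOLLOW(S) with $
[1]
  B→S C: FOLLOW(S) ⊇ FIRST(C) = {b}; new: +{b}
  B→d C b: FOLLOW(C) ⊇ FIRST(b) = {b}; new: +{b}
  S→A C C: FOLLOW(A) ⊇ FIRST(C) = {b}; new: +{b}
  S→A C C: FOLLOW(C) ⊇ FOLLOW(S) ⊇ {$,b}; new: +{$}
  S→a B: FOLLOW(B) ⊇ FOLLOW(S) ⊇ {$,b}; new: +{$,b}
  FOLLOW[S]={$,b}  FOLLOW[A]={b}  FOLLOW[B]={$,b}  FOLLOW[C]={$,b}
[2] — fixpoint
  FOLLOW[S]={$,b}  FOLLOW[A]={b}  FOLLOW[B]={$,b}  FOLLOW[C]={$,b}

FOLLOW(A) = ["b"]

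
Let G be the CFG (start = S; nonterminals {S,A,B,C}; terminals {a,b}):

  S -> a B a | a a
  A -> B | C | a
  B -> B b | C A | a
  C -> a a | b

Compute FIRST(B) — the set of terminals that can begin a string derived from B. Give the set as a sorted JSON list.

FIRST sets, iterate to fixpoint:
round 1:
  A via A→a: +{a}
  B via B→a: +{a}
  C via C→a a: +{a}
  C via C→b: +{b}
  S via S→a B a: +{a}
  S: {a}  A: {a}  B: {a}  C: {a,b}
round 2:
  A via A→C: +{b}
  B via B→C A: +{b}
  S: {a}  A: {a,b}  B: {a,b}  C: {a,b}
round 3: (stable)
  S: {a}  A: {a,b}  B: {a,b}  C: {a,b}

FIRST(B) = ["a", "b"]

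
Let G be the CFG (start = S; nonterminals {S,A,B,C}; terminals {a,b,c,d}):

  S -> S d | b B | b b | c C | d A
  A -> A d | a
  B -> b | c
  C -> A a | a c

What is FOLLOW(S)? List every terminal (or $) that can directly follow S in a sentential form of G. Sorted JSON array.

FIRST sets, iterate to fixpoint:
round 1:
  A via A→a: +{a}
  B via B→b: +{b}
  B via B→c: +{c}
  C via C→A a: +{a}
  S via S→b B: +{b}
  S via S→c C: +{c}
  S via S→d A: +{d}
  S: {b,c,d}  A: {a}  B: {b,c}  C: {a}
round 2: (no change)
  S: {b,c,d}  A: {a}  B: {b,c}  C: {a}

FOLLOW iteration:
seed FOLLOW(S) with $
round 1:
  A→A d: FOLLOW(A) ⊇ FIRST(d) = {d}; new: +{d}
  C→A a: FOLLOW(A) ⊇ FIRST(a) = {a}; new: +{a}
  S→S d: FOLLOW(S) ⊇ FIRST(d) = {d}; new: +{d}
  S→b B: FOLLOW(B) ⊇ FOLLOW(S) ⊇ {$,d}; new: +{$,d}
  S→c C: FOLLOW(C) ⊇ FOLLOW(S) ⊇ {$,d}; new: +{$,d}
  S→d A: FOLLOW(A) ⊇ FOLLOW(S) ⊇ {$,d}; new: +{$}
  FOLLOW[S]={$,d}  FOLLOW[A]={$,a,d}  FOLLOW[B]={$,d}  FOLLOW[C]={$,d}
round 2: done
  FOLLOW[S]={$,d}  FOLLOW[A]={$,a,d}  FOLLOW[B]={$,d}  FOLLOW[C]={$,d}

FOLLOW(S) = ["$", "d"]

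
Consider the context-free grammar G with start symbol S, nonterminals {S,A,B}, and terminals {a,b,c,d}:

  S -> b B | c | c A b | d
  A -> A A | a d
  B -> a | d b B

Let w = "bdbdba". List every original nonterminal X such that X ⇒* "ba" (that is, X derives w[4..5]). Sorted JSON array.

Convert to CNF:
  S -> T2 B | T3 X5 | c | d
  A -> A A | T0 T1
  B -> T1 X4 | a
  T0 -> a
  T1 -> d
  T2 -> b
  T3 -> c
  X4 -> T2 B
  X5 -> A T2

CYK fill (cells [i..j] with 4 ≤ i ≤ j ≤ 5 only):
  [4..4]={T2}  "b"  orig:{}
  [5..5]={B,T0}  "a"  orig:{B}
  [4..5]={S,X4}  "ba"  orig:{S}

Original NTs in T[4,5] deriving "ba": ["S"]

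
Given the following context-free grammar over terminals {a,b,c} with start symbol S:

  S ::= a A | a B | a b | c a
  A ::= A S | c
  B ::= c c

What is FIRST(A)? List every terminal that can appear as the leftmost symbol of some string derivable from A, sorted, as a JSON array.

FIRST sets, iterate to fixpoint:
iter 1:
  A via A→c: +{c}
  B via B→c c: +{c}
  S via S→a A: +{a}
  S via S→c a: +{c}
  S: {a,c}  A: {c}  B: {c}
iter 2: — fixpoint
  S: {a,c}  A: {c}  B: {c}

FIRST(A) = ["c"]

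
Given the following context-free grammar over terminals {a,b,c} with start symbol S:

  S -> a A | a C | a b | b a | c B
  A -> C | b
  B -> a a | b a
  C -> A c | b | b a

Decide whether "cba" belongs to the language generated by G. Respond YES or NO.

Convert to CNF:
  S -> T0 B | T1 T2 | T2 A | T2 C | T2 T1
  A -> A T0 | T1 T2 | b
  B -> T1 T2 | T2 T2
  C -> A T0 | T1 T2 | b
  T0 -> c
  T1 -> b
  T2 -> a

CYK fill:
  [0..0]={T0}  "c"  orig:{}
  [1..1]={A,C,T1}  "b"  orig:{A,C}
  [2..2]={T2}  "a"  orig:{}
  [0..1]=∅  "cb"
  [1..2]={A,B,C,S}  "ba"
  [0..2]={S}  "cba"

S ∈ T[0,2] ⇒ YES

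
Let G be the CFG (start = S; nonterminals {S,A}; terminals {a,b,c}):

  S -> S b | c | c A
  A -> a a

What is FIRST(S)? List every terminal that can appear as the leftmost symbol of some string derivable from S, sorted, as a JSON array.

FIRST sets, iterate to fixpoint:
iter 1:
  A via A→a a: +{a}
  S via S→c: +{c}
  FIRST(S)={c}  FIRST(A)={a}
iter 2: — fixpoint
  FIRST(S)={c}  FIRST(A)={a}

FIRST(S) = ["c"]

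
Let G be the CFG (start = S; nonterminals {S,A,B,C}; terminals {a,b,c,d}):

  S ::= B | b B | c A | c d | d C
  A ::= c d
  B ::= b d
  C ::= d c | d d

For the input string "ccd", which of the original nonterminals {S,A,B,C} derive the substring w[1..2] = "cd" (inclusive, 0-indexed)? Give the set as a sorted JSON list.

CNF form of G:
  S -> T0 A | T0 T1 | T1 C | T2 B | T2 T1
  A -> T0 T1
  B -> T2 T1
  C -> T1 T0 | T1 T1
  T0 -> c
  T1 -> d
  T2 -> b

CYK table (by increasing span) — only the sub-triangle for w[1..2]:
  [1..1]={T0}  "c"  orig:{}
  [2..2]={T1}  "d"  orig:{}
  [1..2]={A,S}  "cd"

Original NTs in T[1,2] deriving "cd": ["A", "S"]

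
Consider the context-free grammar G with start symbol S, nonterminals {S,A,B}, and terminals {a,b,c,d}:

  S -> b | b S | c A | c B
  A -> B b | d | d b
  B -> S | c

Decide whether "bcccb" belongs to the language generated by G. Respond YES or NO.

Convert to CNF:
  S -> T0 S | T2 A | T2 B | b
  A -> B T0 | T1 T0 | d
  B -> T0 S | T2 A | T2 B | b | c
  T0 -> b
  T1 -> d
  T2 -> c

CYK table (by increasing span):
  [0..0]={B,S,T0}  "b"  orig:{B,S}
  [1..1]={B,T2}  "c"  orig:{B}
  [2..2]={B,T2}  "c"  orig:{B}
  [3..3]={B,T2}  "c"  orig:{B}
  [4..4]={B,S,T0}  "b"  orig:{B,S}
  [0..1]=∅  "bc"
  [1..2]={B,S}  "cc"
  [2..3]={B,S}  "cc"
  [3..4]={A,B,S}  "cb"
  [0..2]={B,S}  "bcc"
  [1..3]={B,S}  "ccc"
  [2..4]={A,B,S}  "ccb"
  [0..3]={B,S}  "bccc"
  [1..4]={A,B,S}  "cccb"
  [0..4]={A,B,S}  "bcccb"

S ∈ T[0,4] ⇒ YES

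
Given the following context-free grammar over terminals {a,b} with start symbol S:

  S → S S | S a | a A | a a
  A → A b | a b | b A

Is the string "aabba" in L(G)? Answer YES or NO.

CNF form of G:
  S -> S S | S T1 | T1 A | T1 T1
  A -> A T0 | T0 A | T1 T0
  T0 -> b
  T1 -> a

CYK table (by increasing span):
  cell(0,0) a: {T1}  orig:{}
  cell(1,1) a: {T1}  orig:{}
  cell(2,2) b: {T0}  orig:{}
  cell(3,3) b: {T0}  orig:{}
  cell(4,4) a: {T1}  orig:{}
  cell(0,1) aa: {S}
  cell(1,2) ab: {A}
  cell(2,3) bb: ∅
  cell(3,4) ba: ∅
  cell(0,2) aab: {S}
  cell(1,3) abb: {A}
  cell(2,4) bba: ∅
  cell(0,3) aabb: {S}
  cell(1,4) abba: ∅
  cell(0,4) aabba: {S}

S ∈ T[0,4] ⇒ YES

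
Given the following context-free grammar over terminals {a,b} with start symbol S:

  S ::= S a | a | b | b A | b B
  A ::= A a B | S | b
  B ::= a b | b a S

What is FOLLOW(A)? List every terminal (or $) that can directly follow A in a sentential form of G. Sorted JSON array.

FIRST iteration:
pass 1:
  A via A→b: +{b}
  B via B→a b: +{a}
  B via B→b a S: +{b}
  S via S→a: +{a}
  S via S→b: +{b}
  S: {a,b}  A: {b}  B: {a,b}
pass 2:
  A via A→S: +{a}
  S: {a,b}  A: {a,b}  B: {a,b}
pass 3: (no change)
  S: {a,b}  A: {a,b}  B: {a,b}

Compute FOLLOW by fixpoint:
initialize: $ ∈ FOLLOW(S)
[1]
  A→A a B: FOLLOW(A) ⊇ FIRST(a) = {a}; new: +{a}
  A→A a B: FOLLOW(B) ⊇ FOLLOW(A) ⊇ {a}; new: +{a}
  A→S: FOLLOW(S) ⊇ FOLLOW(A) ⊇ {a}; new: +{a}
  S→b A: FOLLOW(A) ⊇ FOLLOW(S) ⊇ {$,a}; new: +{$}
  S→b B: FOLLOW(B) ⊇ FOLLOW(S) ⊇ {$,a}; new: +{$}
  FOLLOW(S)={$,a}  FOLLOW(A)={$,a}  FOLLOW(B)={$,a}
[2] (stable)
  FOLLOW(S)={$,a}  FOLLOW(A)={$,a}  FOLLOW(B)={$,a}

FOLLOW(A) = ["$", "a"]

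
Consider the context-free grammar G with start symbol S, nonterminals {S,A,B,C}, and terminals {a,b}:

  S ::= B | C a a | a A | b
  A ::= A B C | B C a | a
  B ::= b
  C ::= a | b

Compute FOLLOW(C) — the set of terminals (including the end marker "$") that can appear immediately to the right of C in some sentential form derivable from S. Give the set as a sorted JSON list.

FIRST iteration:
[1]
  A via A→a: +{a}
  B via B→b: +{b}
  C via C→a: +{a}
  C via C→b: +{b}
  S via S→B: +{b}
  S via S→C a a: +{a}
  FIRST[S]={a,b}  FIRST[A]={a}  FIRST[B]={b}  FIRST[C]={a,b}
[2]
  A via A→B C a: +{b}
  FIRST[S]={a,b}  FIRST[A]={a,b}  FIRST[B]={b}  FIRST[C]={a,b}
[3] (stable)
  FIRST[S]={a,b}  FIRST[A]={a,b}  FIRST[B]={b}  FIRST[C]={a,b}

FOLLOW sets:
initialize: $ ∈ FOLLOW(S)
[1]
  A→A B C: FOLLOW(A) ⊇ FIRST(B) = {b}; new: +{b}
  A→A B C: FOLLOW(B) ⊇ FIRST(C) = {a,b}; new: +{a,b}
  A→A B C: FOLLOW(C) ⊇ FOLLOW(A) ⊇ {b}; new: +{b}
  A→B C a: FOLLOW(C) ⊇ FIRST(a) = {a}; new: +{a}
  S→B: FOLLOW(B) ⊇ FOLLOW(S) ⊇ {$}; new: +{$}
  S→a A: FOLLOW(A) ⊇ FOLLOW(S) ⊇ {$}; new: +{$}
  FOLLOW(S)={$}  FOLLOW(A)={$,b}  FOLLOW(B)={$,a,b}  FOLLOW(C)={a,b}
[2]
  A→A B C: FOLLOW(C) ⊇ FOLLOW(A) ⊇ {$,b}; new: +{$}
  FOLLOW(S)={$}  FOLLOW(A)={$,b}  FOLLOW(B)={$,a,b}  FOLLOW(C)={$,a,b}
[3] (stable)
  FOLLOW(S)={$}  FOLLOW(A)={$,b}  FOLLOW(B)={$,a,b}  FOLLOW(C)={$,a,b}

FOLLOW(C) = ["$", "a", "b"]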